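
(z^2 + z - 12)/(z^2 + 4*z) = (z - 3)/z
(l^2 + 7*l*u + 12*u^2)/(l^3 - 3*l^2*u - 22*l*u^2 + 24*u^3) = (l + 3*u)/(l^2 - 7*l*u + 6*u^2)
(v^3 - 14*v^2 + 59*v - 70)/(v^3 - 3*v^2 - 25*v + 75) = (v^2 - 9*v + 14)/(v^2 + 2*v - 15)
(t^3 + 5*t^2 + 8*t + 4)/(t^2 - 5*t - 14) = (t^2 + 3*t + 2)/(t - 7)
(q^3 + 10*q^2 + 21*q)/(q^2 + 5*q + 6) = q*(q + 7)/(q + 2)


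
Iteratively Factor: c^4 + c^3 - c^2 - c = (c)*(c^3 + c^2 - c - 1) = c*(c - 1)*(c^2 + 2*c + 1) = c*(c - 1)*(c + 1)*(c + 1)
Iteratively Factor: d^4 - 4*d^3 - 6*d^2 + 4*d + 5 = (d + 1)*(d^3 - 5*d^2 - d + 5) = (d + 1)^2*(d^2 - 6*d + 5) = (d - 5)*(d + 1)^2*(d - 1)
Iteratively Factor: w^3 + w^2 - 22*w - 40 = (w - 5)*(w^2 + 6*w + 8) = (w - 5)*(w + 4)*(w + 2)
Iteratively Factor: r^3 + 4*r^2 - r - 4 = (r + 1)*(r^2 + 3*r - 4) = (r + 1)*(r + 4)*(r - 1)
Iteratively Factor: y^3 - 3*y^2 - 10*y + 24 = (y - 4)*(y^2 + y - 6) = (y - 4)*(y - 2)*(y + 3)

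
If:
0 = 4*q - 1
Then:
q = 1/4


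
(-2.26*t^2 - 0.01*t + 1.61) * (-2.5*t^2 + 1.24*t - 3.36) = 5.65*t^4 - 2.7774*t^3 + 3.5562*t^2 + 2.03*t - 5.4096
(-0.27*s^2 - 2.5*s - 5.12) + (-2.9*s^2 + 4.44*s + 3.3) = -3.17*s^2 + 1.94*s - 1.82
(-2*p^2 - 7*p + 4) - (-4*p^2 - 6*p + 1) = 2*p^2 - p + 3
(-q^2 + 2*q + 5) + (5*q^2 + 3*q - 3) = 4*q^2 + 5*q + 2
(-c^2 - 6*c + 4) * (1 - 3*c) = 3*c^3 + 17*c^2 - 18*c + 4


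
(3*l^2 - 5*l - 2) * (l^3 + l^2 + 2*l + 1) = 3*l^5 - 2*l^4 - l^3 - 9*l^2 - 9*l - 2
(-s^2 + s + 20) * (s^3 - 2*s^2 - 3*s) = -s^5 + 3*s^4 + 21*s^3 - 43*s^2 - 60*s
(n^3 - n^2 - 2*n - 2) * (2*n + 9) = 2*n^4 + 7*n^3 - 13*n^2 - 22*n - 18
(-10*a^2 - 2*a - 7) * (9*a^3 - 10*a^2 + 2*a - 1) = -90*a^5 + 82*a^4 - 63*a^3 + 76*a^2 - 12*a + 7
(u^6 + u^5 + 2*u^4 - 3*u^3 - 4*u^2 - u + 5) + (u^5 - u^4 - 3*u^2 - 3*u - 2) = u^6 + 2*u^5 + u^4 - 3*u^3 - 7*u^2 - 4*u + 3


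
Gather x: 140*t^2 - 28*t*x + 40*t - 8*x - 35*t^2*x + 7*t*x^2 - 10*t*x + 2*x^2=140*t^2 + 40*t + x^2*(7*t + 2) + x*(-35*t^2 - 38*t - 8)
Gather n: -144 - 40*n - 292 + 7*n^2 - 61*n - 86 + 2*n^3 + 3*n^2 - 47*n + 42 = 2*n^3 + 10*n^2 - 148*n - 480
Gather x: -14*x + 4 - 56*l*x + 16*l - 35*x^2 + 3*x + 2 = 16*l - 35*x^2 + x*(-56*l - 11) + 6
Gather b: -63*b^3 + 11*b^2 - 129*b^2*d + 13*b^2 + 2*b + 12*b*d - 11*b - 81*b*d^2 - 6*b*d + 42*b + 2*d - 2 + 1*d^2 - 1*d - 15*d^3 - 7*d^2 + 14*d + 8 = -63*b^3 + b^2*(24 - 129*d) + b*(-81*d^2 + 6*d + 33) - 15*d^3 - 6*d^2 + 15*d + 6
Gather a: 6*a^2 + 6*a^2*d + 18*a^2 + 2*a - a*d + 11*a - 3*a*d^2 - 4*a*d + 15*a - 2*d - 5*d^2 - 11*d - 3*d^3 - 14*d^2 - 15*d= a^2*(6*d + 24) + a*(-3*d^2 - 5*d + 28) - 3*d^3 - 19*d^2 - 28*d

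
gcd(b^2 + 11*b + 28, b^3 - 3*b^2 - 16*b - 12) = 1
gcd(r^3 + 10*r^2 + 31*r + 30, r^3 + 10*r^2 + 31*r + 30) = r^3 + 10*r^2 + 31*r + 30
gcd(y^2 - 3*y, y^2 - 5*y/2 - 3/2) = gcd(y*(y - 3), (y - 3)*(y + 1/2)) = y - 3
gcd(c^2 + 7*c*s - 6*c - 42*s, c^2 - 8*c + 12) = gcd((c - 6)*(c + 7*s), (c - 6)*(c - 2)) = c - 6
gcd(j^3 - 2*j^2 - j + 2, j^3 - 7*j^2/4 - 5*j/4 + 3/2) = j^2 - j - 2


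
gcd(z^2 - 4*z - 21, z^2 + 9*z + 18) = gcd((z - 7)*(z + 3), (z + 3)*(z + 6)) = z + 3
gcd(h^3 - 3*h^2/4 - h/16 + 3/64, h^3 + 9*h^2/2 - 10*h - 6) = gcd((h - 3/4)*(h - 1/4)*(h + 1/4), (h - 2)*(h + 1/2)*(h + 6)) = 1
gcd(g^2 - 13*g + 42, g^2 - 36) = g - 6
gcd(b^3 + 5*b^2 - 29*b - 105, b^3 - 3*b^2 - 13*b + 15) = b^2 - 2*b - 15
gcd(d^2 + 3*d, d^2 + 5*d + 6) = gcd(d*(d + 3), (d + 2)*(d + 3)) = d + 3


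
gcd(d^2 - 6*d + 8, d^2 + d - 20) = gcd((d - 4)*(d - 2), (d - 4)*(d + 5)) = d - 4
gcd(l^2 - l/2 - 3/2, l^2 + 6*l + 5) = l + 1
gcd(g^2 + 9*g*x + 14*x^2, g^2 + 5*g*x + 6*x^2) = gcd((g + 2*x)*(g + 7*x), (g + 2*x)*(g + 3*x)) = g + 2*x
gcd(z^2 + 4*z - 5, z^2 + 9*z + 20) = z + 5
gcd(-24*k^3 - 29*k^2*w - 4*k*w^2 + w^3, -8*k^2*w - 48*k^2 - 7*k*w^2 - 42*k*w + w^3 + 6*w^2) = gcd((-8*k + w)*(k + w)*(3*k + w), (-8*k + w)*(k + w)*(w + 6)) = -8*k^2 - 7*k*w + w^2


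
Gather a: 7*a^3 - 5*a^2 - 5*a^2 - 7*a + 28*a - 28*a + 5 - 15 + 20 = 7*a^3 - 10*a^2 - 7*a + 10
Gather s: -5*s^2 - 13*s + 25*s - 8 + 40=-5*s^2 + 12*s + 32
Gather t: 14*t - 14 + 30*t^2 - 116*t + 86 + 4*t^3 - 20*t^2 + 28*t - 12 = 4*t^3 + 10*t^2 - 74*t + 60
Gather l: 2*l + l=3*l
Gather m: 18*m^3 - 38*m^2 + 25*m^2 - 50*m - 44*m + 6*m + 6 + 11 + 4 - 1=18*m^3 - 13*m^2 - 88*m + 20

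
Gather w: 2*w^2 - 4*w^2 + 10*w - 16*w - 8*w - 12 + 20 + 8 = -2*w^2 - 14*w + 16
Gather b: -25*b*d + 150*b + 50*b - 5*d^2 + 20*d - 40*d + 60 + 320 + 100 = b*(200 - 25*d) - 5*d^2 - 20*d + 480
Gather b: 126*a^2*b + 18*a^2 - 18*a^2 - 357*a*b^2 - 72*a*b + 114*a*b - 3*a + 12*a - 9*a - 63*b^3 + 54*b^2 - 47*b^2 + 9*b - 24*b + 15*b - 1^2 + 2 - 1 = -63*b^3 + b^2*(7 - 357*a) + b*(126*a^2 + 42*a)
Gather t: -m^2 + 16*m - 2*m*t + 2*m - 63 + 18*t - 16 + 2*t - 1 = -m^2 + 18*m + t*(20 - 2*m) - 80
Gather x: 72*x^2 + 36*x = 72*x^2 + 36*x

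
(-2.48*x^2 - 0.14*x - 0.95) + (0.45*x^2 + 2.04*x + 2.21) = -2.03*x^2 + 1.9*x + 1.26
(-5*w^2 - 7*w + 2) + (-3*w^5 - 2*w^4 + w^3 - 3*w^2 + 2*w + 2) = -3*w^5 - 2*w^4 + w^3 - 8*w^2 - 5*w + 4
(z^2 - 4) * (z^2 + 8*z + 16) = z^4 + 8*z^3 + 12*z^2 - 32*z - 64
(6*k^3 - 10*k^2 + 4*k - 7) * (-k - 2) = -6*k^4 - 2*k^3 + 16*k^2 - k + 14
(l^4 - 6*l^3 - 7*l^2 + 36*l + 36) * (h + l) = h*l^4 - 6*h*l^3 - 7*h*l^2 + 36*h*l + 36*h + l^5 - 6*l^4 - 7*l^3 + 36*l^2 + 36*l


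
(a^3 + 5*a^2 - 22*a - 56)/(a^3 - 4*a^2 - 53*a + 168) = (a^2 - 2*a - 8)/(a^2 - 11*a + 24)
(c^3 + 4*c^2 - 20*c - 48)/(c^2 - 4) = (c^2 + 2*c - 24)/(c - 2)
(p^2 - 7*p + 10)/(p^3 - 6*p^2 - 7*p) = (-p^2 + 7*p - 10)/(p*(-p^2 + 6*p + 7))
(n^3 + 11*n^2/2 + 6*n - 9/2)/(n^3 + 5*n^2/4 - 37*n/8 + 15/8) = 4*(n + 3)/(4*n - 5)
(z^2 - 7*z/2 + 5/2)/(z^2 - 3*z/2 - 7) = (-2*z^2 + 7*z - 5)/(-2*z^2 + 3*z + 14)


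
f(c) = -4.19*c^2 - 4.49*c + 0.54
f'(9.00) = -79.91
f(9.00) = -379.26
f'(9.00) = -79.91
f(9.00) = -379.26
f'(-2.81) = 19.06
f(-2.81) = -19.93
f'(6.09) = -55.52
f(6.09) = -182.20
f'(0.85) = -11.61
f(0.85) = -6.30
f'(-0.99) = 3.81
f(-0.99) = 0.88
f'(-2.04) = 12.61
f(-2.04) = -7.74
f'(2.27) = -23.51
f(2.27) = -31.24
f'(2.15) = -22.51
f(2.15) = -28.48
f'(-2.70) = 18.14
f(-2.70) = -17.88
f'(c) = -8.38*c - 4.49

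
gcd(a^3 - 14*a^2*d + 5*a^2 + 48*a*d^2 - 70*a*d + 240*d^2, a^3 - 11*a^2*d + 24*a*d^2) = a - 8*d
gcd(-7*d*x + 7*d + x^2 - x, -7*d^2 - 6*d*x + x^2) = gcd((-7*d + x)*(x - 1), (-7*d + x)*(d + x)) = -7*d + x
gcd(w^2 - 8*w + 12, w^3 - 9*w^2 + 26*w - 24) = w - 2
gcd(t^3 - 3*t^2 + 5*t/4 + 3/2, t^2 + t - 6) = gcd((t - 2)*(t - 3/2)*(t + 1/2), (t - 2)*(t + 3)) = t - 2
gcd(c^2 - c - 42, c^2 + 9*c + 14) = 1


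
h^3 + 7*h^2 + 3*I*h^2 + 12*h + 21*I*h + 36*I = (h + 3)*(h + 4)*(h + 3*I)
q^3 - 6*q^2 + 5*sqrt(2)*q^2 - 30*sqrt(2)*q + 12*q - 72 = (q - 6)*(q + 2*sqrt(2))*(q + 3*sqrt(2))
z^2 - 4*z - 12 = (z - 6)*(z + 2)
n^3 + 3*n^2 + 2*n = n*(n + 1)*(n + 2)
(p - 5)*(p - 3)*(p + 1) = p^3 - 7*p^2 + 7*p + 15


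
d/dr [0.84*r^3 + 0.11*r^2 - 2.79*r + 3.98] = 2.52*r^2 + 0.22*r - 2.79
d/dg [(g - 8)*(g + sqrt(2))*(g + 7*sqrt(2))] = 3*g^2 - 16*g + 16*sqrt(2)*g - 64*sqrt(2) + 14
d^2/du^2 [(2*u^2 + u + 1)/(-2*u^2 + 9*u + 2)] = 2*(-40*u^3 - 36*u^2 + 42*u - 75)/(8*u^6 - 108*u^5 + 462*u^4 - 513*u^3 - 462*u^2 - 108*u - 8)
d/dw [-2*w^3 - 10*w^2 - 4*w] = -6*w^2 - 20*w - 4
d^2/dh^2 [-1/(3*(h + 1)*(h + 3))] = 2*(-(h + 1)^2 - (h + 1)*(h + 3) - (h + 3)^2)/(3*(h + 1)^3*(h + 3)^3)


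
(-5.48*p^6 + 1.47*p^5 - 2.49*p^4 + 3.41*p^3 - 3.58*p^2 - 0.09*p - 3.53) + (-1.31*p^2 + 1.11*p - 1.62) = -5.48*p^6 + 1.47*p^5 - 2.49*p^4 + 3.41*p^3 - 4.89*p^2 + 1.02*p - 5.15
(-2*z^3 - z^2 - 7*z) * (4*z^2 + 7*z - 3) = -8*z^5 - 18*z^4 - 29*z^3 - 46*z^2 + 21*z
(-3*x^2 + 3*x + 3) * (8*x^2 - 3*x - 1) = -24*x^4 + 33*x^3 + 18*x^2 - 12*x - 3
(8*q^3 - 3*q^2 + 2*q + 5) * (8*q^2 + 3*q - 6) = 64*q^5 - 41*q^3 + 64*q^2 + 3*q - 30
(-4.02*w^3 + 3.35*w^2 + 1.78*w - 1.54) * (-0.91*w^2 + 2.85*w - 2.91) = 3.6582*w^5 - 14.5055*w^4 + 19.6259*w^3 - 3.2741*w^2 - 9.5688*w + 4.4814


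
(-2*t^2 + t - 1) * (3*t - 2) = -6*t^3 + 7*t^2 - 5*t + 2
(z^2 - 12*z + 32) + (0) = z^2 - 12*z + 32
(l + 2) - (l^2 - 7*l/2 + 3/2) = -l^2 + 9*l/2 + 1/2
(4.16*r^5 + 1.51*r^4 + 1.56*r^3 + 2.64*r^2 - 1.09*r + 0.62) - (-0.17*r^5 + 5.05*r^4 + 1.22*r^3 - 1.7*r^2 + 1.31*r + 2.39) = 4.33*r^5 - 3.54*r^4 + 0.34*r^3 + 4.34*r^2 - 2.4*r - 1.77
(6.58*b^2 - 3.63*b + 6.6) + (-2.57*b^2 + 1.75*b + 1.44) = 4.01*b^2 - 1.88*b + 8.04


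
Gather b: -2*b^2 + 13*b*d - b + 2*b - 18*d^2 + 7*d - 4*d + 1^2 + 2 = -2*b^2 + b*(13*d + 1) - 18*d^2 + 3*d + 3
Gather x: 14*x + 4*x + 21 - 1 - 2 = 18*x + 18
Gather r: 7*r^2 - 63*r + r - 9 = 7*r^2 - 62*r - 9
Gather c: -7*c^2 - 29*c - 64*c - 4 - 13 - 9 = -7*c^2 - 93*c - 26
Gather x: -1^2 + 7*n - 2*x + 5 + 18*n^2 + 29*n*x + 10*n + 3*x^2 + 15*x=18*n^2 + 17*n + 3*x^2 + x*(29*n + 13) + 4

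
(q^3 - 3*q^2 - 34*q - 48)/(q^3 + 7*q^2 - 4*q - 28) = (q^2 - 5*q - 24)/(q^2 + 5*q - 14)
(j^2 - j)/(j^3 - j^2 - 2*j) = (1 - j)/(-j^2 + j + 2)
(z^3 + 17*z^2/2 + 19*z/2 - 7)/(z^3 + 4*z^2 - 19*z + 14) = (z^2 + 3*z/2 - 1)/(z^2 - 3*z + 2)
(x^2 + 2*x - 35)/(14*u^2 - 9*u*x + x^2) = (x^2 + 2*x - 35)/(14*u^2 - 9*u*x + x^2)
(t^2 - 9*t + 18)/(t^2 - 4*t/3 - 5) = 3*(t - 6)/(3*t + 5)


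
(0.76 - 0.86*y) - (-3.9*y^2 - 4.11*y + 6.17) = 3.9*y^2 + 3.25*y - 5.41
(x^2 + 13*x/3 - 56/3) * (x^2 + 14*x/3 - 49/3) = x^4 + 9*x^3 - 133*x^2/9 - 1421*x/9 + 2744/9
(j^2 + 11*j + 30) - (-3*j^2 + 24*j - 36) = 4*j^2 - 13*j + 66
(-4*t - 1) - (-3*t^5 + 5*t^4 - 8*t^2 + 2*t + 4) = 3*t^5 - 5*t^4 + 8*t^2 - 6*t - 5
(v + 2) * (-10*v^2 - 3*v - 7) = -10*v^3 - 23*v^2 - 13*v - 14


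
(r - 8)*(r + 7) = r^2 - r - 56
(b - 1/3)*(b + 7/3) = b^2 + 2*b - 7/9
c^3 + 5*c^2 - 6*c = c*(c - 1)*(c + 6)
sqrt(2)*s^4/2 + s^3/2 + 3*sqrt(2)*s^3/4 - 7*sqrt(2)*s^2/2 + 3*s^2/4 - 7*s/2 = s*(s - 2)*(s + 7/2)*(sqrt(2)*s/2 + 1/2)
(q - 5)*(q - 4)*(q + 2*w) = q^3 + 2*q^2*w - 9*q^2 - 18*q*w + 20*q + 40*w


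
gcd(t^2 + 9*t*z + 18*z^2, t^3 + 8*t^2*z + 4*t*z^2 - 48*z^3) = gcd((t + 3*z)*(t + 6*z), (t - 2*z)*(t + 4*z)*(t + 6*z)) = t + 6*z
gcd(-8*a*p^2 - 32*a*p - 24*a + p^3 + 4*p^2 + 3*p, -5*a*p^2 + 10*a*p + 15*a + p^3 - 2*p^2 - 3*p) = p + 1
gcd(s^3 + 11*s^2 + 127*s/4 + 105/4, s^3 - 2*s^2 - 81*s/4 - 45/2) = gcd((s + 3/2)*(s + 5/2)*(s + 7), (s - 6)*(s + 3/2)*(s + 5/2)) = s^2 + 4*s + 15/4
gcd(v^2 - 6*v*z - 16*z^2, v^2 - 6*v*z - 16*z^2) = -v^2 + 6*v*z + 16*z^2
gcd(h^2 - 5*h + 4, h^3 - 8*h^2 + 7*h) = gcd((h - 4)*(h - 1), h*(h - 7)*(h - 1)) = h - 1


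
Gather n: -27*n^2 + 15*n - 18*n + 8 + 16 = -27*n^2 - 3*n + 24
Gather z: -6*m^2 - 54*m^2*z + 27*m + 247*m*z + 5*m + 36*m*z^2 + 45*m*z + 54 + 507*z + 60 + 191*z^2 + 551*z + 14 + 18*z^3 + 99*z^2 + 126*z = -6*m^2 + 32*m + 18*z^3 + z^2*(36*m + 290) + z*(-54*m^2 + 292*m + 1184) + 128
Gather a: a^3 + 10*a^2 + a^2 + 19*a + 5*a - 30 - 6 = a^3 + 11*a^2 + 24*a - 36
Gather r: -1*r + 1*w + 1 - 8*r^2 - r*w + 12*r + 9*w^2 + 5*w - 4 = -8*r^2 + r*(11 - w) + 9*w^2 + 6*w - 3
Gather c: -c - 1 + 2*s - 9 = -c + 2*s - 10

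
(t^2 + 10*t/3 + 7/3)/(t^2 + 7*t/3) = (t + 1)/t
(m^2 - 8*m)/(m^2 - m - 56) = m/(m + 7)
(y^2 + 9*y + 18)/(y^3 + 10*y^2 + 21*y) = (y + 6)/(y*(y + 7))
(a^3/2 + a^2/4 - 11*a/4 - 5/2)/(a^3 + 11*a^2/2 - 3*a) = (2*a^3 + a^2 - 11*a - 10)/(2*a*(2*a^2 + 11*a - 6))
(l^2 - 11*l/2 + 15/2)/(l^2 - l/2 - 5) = (l - 3)/(l + 2)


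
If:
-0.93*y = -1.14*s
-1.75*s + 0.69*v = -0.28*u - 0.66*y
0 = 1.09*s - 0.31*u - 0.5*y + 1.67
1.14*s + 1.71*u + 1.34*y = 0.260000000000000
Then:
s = -1.65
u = 2.84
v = -3.41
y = -2.03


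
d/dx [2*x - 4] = 2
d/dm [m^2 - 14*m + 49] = 2*m - 14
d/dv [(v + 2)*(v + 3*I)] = 2*v + 2 + 3*I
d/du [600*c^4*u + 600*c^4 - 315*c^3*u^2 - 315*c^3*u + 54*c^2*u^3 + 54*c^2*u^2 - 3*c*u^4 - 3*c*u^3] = 3*c*(200*c^3 - 210*c^2*u - 105*c^2 + 54*c*u^2 + 36*c*u - 4*u^3 - 3*u^2)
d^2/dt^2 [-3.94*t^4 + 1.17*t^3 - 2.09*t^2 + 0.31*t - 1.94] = -47.28*t^2 + 7.02*t - 4.18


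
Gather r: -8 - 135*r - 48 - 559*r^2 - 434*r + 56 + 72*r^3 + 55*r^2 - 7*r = 72*r^3 - 504*r^2 - 576*r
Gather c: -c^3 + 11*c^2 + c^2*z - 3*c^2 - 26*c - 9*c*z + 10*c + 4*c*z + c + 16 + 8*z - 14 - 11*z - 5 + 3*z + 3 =-c^3 + c^2*(z + 8) + c*(-5*z - 15)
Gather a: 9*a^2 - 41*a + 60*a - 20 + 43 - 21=9*a^2 + 19*a + 2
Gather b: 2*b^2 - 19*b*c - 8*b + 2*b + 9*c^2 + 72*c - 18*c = 2*b^2 + b*(-19*c - 6) + 9*c^2 + 54*c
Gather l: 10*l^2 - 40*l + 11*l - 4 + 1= 10*l^2 - 29*l - 3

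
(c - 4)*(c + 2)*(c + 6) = c^3 + 4*c^2 - 20*c - 48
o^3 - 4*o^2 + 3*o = o*(o - 3)*(o - 1)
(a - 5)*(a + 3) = a^2 - 2*a - 15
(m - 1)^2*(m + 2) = m^3 - 3*m + 2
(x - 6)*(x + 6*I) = x^2 - 6*x + 6*I*x - 36*I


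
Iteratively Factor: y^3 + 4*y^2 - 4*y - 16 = (y - 2)*(y^2 + 6*y + 8) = (y - 2)*(y + 2)*(y + 4)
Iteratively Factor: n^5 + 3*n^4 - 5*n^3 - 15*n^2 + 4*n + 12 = (n - 1)*(n^4 + 4*n^3 - n^2 - 16*n - 12) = (n - 1)*(n + 1)*(n^3 + 3*n^2 - 4*n - 12) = (n - 2)*(n - 1)*(n + 1)*(n^2 + 5*n + 6) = (n - 2)*(n - 1)*(n + 1)*(n + 3)*(n + 2)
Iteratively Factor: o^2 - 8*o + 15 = (o - 5)*(o - 3)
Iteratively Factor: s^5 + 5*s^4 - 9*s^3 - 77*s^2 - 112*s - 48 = (s + 1)*(s^4 + 4*s^3 - 13*s^2 - 64*s - 48) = (s + 1)*(s + 3)*(s^3 + s^2 - 16*s - 16) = (s + 1)^2*(s + 3)*(s^2 - 16) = (s - 4)*(s + 1)^2*(s + 3)*(s + 4)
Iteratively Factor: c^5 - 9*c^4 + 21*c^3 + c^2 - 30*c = (c - 5)*(c^4 - 4*c^3 + c^2 + 6*c) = (c - 5)*(c - 2)*(c^3 - 2*c^2 - 3*c) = c*(c - 5)*(c - 2)*(c^2 - 2*c - 3) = c*(c - 5)*(c - 2)*(c + 1)*(c - 3)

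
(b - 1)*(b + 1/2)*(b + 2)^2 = b^4 + 7*b^3/2 + 3*b^2/2 - 4*b - 2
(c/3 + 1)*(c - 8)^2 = c^3/3 - 13*c^2/3 + 16*c/3 + 64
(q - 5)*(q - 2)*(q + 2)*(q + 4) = q^4 - q^3 - 24*q^2 + 4*q + 80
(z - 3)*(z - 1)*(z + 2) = z^3 - 2*z^2 - 5*z + 6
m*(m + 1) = m^2 + m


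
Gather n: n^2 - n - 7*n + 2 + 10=n^2 - 8*n + 12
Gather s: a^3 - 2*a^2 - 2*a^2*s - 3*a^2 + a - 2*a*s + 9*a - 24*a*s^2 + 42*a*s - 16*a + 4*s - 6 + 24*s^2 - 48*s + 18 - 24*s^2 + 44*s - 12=a^3 - 5*a^2 - 24*a*s^2 - 6*a + s*(-2*a^2 + 40*a)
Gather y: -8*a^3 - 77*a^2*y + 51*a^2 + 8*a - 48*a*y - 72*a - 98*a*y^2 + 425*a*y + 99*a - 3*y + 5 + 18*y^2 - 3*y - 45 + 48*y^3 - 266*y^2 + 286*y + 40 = -8*a^3 + 51*a^2 + 35*a + 48*y^3 + y^2*(-98*a - 248) + y*(-77*a^2 + 377*a + 280)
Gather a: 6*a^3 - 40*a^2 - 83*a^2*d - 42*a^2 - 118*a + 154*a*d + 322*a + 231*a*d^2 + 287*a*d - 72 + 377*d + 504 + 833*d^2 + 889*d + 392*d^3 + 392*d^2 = 6*a^3 + a^2*(-83*d - 82) + a*(231*d^2 + 441*d + 204) + 392*d^3 + 1225*d^2 + 1266*d + 432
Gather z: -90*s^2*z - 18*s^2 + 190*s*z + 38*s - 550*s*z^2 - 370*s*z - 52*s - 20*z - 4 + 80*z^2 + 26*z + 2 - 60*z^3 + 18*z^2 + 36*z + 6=-18*s^2 - 14*s - 60*z^3 + z^2*(98 - 550*s) + z*(-90*s^2 - 180*s + 42) + 4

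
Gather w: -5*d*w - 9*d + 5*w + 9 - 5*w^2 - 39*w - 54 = -9*d - 5*w^2 + w*(-5*d - 34) - 45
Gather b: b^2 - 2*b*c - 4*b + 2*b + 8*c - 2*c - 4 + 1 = b^2 + b*(-2*c - 2) + 6*c - 3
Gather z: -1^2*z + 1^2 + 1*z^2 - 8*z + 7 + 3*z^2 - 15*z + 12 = 4*z^2 - 24*z + 20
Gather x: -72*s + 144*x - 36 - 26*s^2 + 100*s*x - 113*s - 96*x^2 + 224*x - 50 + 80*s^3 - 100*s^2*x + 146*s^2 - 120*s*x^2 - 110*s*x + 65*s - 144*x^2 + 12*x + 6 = 80*s^3 + 120*s^2 - 120*s + x^2*(-120*s - 240) + x*(-100*s^2 - 10*s + 380) - 80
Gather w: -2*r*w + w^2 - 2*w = w^2 + w*(-2*r - 2)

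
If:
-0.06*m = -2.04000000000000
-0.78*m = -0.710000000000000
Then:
No Solution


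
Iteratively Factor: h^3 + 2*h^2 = (h + 2)*(h^2) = h*(h + 2)*(h)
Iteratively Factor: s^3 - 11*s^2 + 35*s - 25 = (s - 5)*(s^2 - 6*s + 5) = (s - 5)*(s - 1)*(s - 5)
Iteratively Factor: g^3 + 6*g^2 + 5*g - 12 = (g + 3)*(g^2 + 3*g - 4) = (g + 3)*(g + 4)*(g - 1)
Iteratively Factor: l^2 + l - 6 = (l - 2)*(l + 3)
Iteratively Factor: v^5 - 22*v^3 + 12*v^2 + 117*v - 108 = (v - 1)*(v^4 + v^3 - 21*v^2 - 9*v + 108) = (v - 3)*(v - 1)*(v^3 + 4*v^2 - 9*v - 36) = (v - 3)*(v - 1)*(v + 3)*(v^2 + v - 12) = (v - 3)*(v - 1)*(v + 3)*(v + 4)*(v - 3)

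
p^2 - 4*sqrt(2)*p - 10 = (p - 5*sqrt(2))*(p + sqrt(2))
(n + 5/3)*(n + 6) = n^2 + 23*n/3 + 10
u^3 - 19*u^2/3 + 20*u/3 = u*(u - 5)*(u - 4/3)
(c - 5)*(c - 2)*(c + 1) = c^3 - 6*c^2 + 3*c + 10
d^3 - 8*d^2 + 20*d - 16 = (d - 4)*(d - 2)^2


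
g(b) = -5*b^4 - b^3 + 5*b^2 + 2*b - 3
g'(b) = -20*b^3 - 3*b^2 + 10*b + 2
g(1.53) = -19.22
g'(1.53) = -61.35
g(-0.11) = -3.16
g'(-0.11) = 0.89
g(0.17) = -2.52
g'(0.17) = 3.52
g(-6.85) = -10469.27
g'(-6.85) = 6221.12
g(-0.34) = -3.13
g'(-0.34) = -0.96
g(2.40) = -149.11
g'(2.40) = -267.76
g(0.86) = -0.95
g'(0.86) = -4.34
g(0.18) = -2.49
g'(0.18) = 3.59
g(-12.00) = -101259.00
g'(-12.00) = 34010.00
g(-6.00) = -6099.00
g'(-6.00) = 4154.00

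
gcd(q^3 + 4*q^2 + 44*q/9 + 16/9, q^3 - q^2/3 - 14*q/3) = q + 2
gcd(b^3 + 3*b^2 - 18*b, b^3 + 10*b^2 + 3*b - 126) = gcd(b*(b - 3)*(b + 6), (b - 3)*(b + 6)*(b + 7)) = b^2 + 3*b - 18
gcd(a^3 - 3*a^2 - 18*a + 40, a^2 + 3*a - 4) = a + 4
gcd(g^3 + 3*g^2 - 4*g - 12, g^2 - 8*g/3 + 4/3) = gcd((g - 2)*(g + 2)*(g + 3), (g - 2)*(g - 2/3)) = g - 2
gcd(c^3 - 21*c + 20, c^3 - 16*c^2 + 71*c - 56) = c - 1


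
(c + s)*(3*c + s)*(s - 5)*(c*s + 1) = 3*c^3*s^2 - 15*c^3*s + 4*c^2*s^3 - 20*c^2*s^2 + 3*c^2*s - 15*c^2 + c*s^4 - 5*c*s^3 + 4*c*s^2 - 20*c*s + s^3 - 5*s^2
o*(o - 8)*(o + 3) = o^3 - 5*o^2 - 24*o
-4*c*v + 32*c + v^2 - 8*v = (-4*c + v)*(v - 8)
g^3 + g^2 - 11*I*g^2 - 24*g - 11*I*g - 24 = (g + 1)*(g - 8*I)*(g - 3*I)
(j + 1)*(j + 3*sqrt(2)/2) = j^2 + j + 3*sqrt(2)*j/2 + 3*sqrt(2)/2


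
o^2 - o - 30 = (o - 6)*(o + 5)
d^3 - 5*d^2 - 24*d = d*(d - 8)*(d + 3)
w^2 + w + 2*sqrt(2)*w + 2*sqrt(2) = (w + 1)*(w + 2*sqrt(2))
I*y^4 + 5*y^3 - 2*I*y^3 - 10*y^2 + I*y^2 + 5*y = y*(y - 1)*(y - 5*I)*(I*y - I)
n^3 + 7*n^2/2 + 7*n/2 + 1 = (n + 1/2)*(n + 1)*(n + 2)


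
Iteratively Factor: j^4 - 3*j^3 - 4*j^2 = (j + 1)*(j^3 - 4*j^2) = j*(j + 1)*(j^2 - 4*j) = j^2*(j + 1)*(j - 4)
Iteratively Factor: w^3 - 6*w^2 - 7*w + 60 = (w - 4)*(w^2 - 2*w - 15) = (w - 4)*(w + 3)*(w - 5)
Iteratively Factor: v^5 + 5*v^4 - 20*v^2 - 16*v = (v + 1)*(v^4 + 4*v^3 - 4*v^2 - 16*v) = (v + 1)*(v + 2)*(v^3 + 2*v^2 - 8*v) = (v + 1)*(v + 2)*(v + 4)*(v^2 - 2*v) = v*(v + 1)*(v + 2)*(v + 4)*(v - 2)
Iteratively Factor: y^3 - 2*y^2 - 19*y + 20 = (y - 1)*(y^2 - y - 20) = (y - 5)*(y - 1)*(y + 4)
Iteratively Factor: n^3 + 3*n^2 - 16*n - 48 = (n + 3)*(n^2 - 16) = (n - 4)*(n + 3)*(n + 4)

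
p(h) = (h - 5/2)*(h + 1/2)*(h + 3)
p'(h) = (h - 5/2)*(h + 1/2) + (h - 5/2)*(h + 3) + (h + 1/2)*(h + 3)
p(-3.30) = -4.87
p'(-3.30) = 18.82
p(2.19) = -4.33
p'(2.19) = 11.52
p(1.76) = -7.96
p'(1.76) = 5.56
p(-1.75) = 6.64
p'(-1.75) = -1.56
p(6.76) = 301.85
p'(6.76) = 143.36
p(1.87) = -7.27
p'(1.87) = 6.98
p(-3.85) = -18.08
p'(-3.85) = 29.52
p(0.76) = -8.24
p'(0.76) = -4.00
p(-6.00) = -140.25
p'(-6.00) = 88.75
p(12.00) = 1781.25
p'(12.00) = 448.75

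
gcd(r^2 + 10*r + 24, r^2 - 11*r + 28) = 1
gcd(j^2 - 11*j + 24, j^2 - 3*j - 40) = j - 8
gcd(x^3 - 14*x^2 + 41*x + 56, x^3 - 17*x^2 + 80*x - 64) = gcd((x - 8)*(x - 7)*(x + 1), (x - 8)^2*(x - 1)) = x - 8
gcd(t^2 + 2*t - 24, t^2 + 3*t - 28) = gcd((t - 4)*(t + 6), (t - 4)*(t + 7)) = t - 4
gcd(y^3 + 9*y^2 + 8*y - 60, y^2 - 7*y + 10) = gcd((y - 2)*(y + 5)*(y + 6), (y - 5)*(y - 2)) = y - 2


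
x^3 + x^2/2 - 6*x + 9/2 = (x - 3/2)*(x - 1)*(x + 3)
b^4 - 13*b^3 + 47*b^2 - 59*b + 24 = (b - 8)*(b - 3)*(b - 1)^2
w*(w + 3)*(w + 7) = w^3 + 10*w^2 + 21*w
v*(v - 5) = v^2 - 5*v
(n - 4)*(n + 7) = n^2 + 3*n - 28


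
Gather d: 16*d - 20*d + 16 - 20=-4*d - 4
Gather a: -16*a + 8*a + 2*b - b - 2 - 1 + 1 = -8*a + b - 2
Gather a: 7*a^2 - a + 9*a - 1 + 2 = 7*a^2 + 8*a + 1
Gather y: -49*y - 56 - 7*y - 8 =-56*y - 64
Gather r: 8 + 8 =16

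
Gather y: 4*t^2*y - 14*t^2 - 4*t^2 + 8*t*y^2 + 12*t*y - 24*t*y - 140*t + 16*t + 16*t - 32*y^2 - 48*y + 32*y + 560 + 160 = -18*t^2 - 108*t + y^2*(8*t - 32) + y*(4*t^2 - 12*t - 16) + 720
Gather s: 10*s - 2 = 10*s - 2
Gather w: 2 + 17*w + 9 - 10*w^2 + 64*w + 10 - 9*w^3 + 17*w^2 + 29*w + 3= -9*w^3 + 7*w^2 + 110*w + 24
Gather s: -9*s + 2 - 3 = -9*s - 1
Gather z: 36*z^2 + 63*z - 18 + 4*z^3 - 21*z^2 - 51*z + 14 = 4*z^3 + 15*z^2 + 12*z - 4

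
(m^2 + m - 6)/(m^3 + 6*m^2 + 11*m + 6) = (m - 2)/(m^2 + 3*m + 2)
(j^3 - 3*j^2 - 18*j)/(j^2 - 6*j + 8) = j*(j^2 - 3*j - 18)/(j^2 - 6*j + 8)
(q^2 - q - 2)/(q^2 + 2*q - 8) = (q + 1)/(q + 4)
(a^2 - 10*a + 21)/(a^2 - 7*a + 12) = (a - 7)/(a - 4)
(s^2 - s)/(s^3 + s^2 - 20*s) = (s - 1)/(s^2 + s - 20)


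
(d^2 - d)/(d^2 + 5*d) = (d - 1)/(d + 5)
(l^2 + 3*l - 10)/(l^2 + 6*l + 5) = (l - 2)/(l + 1)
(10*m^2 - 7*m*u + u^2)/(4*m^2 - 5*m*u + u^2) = (10*m^2 - 7*m*u + u^2)/(4*m^2 - 5*m*u + u^2)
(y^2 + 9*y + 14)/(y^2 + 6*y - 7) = (y + 2)/(y - 1)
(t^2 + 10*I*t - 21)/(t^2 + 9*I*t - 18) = (t + 7*I)/(t + 6*I)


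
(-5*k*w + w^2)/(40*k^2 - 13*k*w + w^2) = w/(-8*k + w)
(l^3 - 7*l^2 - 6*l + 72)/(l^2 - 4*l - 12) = (l^2 - l - 12)/(l + 2)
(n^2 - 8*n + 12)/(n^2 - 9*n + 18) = (n - 2)/(n - 3)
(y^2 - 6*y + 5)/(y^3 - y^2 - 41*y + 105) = (y - 1)/(y^2 + 4*y - 21)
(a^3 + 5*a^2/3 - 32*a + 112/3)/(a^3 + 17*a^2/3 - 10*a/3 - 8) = (a^2 + 3*a - 28)/(a^2 + 7*a + 6)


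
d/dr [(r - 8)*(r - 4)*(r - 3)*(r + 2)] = 4*r^3 - 39*r^2 + 76*r + 40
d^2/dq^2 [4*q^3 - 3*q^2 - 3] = 24*q - 6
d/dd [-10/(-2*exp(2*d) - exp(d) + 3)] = (-40*exp(d) - 10)*exp(d)/(2*exp(2*d) + exp(d) - 3)^2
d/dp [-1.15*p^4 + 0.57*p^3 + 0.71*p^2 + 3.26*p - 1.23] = -4.6*p^3 + 1.71*p^2 + 1.42*p + 3.26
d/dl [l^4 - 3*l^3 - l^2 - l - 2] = 4*l^3 - 9*l^2 - 2*l - 1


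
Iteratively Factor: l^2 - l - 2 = (l + 1)*(l - 2)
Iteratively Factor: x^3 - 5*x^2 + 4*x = (x - 1)*(x^2 - 4*x) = x*(x - 1)*(x - 4)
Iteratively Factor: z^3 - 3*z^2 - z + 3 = (z + 1)*(z^2 - 4*z + 3) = (z - 1)*(z + 1)*(z - 3)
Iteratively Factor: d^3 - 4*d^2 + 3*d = (d - 3)*(d^2 - d) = d*(d - 3)*(d - 1)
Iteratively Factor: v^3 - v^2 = (v)*(v^2 - v) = v^2*(v - 1)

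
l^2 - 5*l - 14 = (l - 7)*(l + 2)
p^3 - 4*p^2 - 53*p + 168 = (p - 8)*(p - 3)*(p + 7)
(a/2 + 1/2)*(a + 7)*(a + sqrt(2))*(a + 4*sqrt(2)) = a^4/2 + 5*sqrt(2)*a^3/2 + 4*a^3 + 15*a^2/2 + 20*sqrt(2)*a^2 + 35*sqrt(2)*a/2 + 32*a + 28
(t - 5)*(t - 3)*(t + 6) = t^3 - 2*t^2 - 33*t + 90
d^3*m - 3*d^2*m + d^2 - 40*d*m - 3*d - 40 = (d - 8)*(d + 5)*(d*m + 1)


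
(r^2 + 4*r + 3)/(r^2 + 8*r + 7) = (r + 3)/(r + 7)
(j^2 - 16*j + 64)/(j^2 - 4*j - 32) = (j - 8)/(j + 4)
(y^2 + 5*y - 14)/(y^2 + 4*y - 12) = (y + 7)/(y + 6)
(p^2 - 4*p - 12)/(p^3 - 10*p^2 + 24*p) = (p + 2)/(p*(p - 4))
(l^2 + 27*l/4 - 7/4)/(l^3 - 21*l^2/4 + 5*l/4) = (l + 7)/(l*(l - 5))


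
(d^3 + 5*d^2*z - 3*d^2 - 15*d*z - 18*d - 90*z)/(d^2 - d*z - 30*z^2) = (-d^2 + 3*d + 18)/(-d + 6*z)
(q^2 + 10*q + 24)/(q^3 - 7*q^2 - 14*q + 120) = (q + 6)/(q^2 - 11*q + 30)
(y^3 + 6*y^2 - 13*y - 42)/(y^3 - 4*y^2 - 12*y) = (y^2 + 4*y - 21)/(y*(y - 6))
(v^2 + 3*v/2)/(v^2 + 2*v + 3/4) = 2*v/(2*v + 1)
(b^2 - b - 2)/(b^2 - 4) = (b + 1)/(b + 2)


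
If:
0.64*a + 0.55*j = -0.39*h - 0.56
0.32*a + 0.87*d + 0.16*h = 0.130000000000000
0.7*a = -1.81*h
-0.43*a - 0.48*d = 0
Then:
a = -0.25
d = 0.22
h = 0.10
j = -0.80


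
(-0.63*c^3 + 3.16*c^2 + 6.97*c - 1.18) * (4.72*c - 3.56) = -2.9736*c^4 + 17.158*c^3 + 21.6488*c^2 - 30.3828*c + 4.2008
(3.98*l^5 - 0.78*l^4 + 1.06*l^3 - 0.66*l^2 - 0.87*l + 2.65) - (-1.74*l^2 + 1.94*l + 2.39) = 3.98*l^5 - 0.78*l^4 + 1.06*l^3 + 1.08*l^2 - 2.81*l + 0.26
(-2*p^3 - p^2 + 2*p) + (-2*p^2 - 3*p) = -2*p^3 - 3*p^2 - p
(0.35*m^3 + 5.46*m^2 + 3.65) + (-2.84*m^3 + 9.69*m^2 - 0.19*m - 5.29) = -2.49*m^3 + 15.15*m^2 - 0.19*m - 1.64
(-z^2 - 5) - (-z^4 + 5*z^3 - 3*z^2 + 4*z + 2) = z^4 - 5*z^3 + 2*z^2 - 4*z - 7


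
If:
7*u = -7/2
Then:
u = -1/2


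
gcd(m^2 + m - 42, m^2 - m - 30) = m - 6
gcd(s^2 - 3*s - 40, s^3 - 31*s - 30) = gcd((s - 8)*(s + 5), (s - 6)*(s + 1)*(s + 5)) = s + 5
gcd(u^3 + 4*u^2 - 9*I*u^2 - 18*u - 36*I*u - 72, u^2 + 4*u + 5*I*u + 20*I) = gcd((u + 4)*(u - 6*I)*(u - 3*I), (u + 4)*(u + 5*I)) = u + 4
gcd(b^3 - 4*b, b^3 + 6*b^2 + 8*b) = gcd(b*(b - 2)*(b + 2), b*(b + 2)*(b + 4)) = b^2 + 2*b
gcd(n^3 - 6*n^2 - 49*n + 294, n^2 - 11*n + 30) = n - 6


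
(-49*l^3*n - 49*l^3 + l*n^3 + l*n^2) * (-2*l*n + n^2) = 98*l^4*n^2 + 98*l^4*n - 49*l^3*n^3 - 49*l^3*n^2 - 2*l^2*n^4 - 2*l^2*n^3 + l*n^5 + l*n^4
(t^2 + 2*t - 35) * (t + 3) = t^3 + 5*t^2 - 29*t - 105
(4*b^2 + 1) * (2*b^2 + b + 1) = 8*b^4 + 4*b^3 + 6*b^2 + b + 1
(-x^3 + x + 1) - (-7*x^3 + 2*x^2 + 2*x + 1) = 6*x^3 - 2*x^2 - x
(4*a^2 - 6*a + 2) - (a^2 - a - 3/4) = 3*a^2 - 5*a + 11/4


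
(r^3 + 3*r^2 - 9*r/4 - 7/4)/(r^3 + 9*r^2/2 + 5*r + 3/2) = (2*r^2 + 5*r - 7)/(2*(r^2 + 4*r + 3))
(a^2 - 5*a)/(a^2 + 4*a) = (a - 5)/(a + 4)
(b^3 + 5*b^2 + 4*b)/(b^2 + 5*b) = (b^2 + 5*b + 4)/(b + 5)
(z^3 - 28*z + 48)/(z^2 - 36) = (z^2 - 6*z + 8)/(z - 6)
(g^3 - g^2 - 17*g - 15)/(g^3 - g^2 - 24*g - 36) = (g^2 - 4*g - 5)/(g^2 - 4*g - 12)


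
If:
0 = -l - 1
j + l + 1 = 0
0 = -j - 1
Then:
No Solution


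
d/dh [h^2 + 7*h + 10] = 2*h + 7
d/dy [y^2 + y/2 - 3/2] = 2*y + 1/2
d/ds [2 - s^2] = -2*s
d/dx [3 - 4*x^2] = -8*x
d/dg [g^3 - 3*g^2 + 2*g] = 3*g^2 - 6*g + 2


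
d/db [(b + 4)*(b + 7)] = 2*b + 11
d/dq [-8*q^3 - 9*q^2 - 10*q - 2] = -24*q^2 - 18*q - 10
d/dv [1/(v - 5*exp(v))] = (5*exp(v) - 1)/(v - 5*exp(v))^2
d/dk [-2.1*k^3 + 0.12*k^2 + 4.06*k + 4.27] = -6.3*k^2 + 0.24*k + 4.06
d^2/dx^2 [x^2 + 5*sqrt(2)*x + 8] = 2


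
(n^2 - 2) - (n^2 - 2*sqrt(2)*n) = 2*sqrt(2)*n - 2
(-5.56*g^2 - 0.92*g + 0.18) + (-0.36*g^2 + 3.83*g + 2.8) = -5.92*g^2 + 2.91*g + 2.98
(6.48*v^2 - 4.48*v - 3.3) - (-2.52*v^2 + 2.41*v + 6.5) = 9.0*v^2 - 6.89*v - 9.8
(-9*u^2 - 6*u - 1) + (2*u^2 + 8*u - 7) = -7*u^2 + 2*u - 8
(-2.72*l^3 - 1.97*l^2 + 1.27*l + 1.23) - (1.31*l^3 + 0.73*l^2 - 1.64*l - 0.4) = -4.03*l^3 - 2.7*l^2 + 2.91*l + 1.63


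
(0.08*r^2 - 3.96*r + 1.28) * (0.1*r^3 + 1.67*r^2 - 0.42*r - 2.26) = 0.008*r^5 - 0.2624*r^4 - 6.5188*r^3 + 3.62*r^2 + 8.412*r - 2.8928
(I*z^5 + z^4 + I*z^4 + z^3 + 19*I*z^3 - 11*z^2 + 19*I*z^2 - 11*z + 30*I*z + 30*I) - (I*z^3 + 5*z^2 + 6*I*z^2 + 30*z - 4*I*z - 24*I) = I*z^5 + z^4 + I*z^4 + z^3 + 18*I*z^3 - 16*z^2 + 13*I*z^2 - 41*z + 34*I*z + 54*I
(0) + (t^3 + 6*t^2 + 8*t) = t^3 + 6*t^2 + 8*t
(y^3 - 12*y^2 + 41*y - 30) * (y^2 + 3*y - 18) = y^5 - 9*y^4 - 13*y^3 + 309*y^2 - 828*y + 540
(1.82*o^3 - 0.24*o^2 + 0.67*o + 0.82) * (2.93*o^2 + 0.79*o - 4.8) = 5.3326*o^5 + 0.7346*o^4 - 6.9625*o^3 + 4.0839*o^2 - 2.5682*o - 3.936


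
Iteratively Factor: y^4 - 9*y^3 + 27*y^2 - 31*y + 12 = (y - 3)*(y^3 - 6*y^2 + 9*y - 4) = (y - 3)*(y - 1)*(y^2 - 5*y + 4) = (y - 3)*(y - 1)^2*(y - 4)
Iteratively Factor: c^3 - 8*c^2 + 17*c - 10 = (c - 1)*(c^2 - 7*c + 10) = (c - 5)*(c - 1)*(c - 2)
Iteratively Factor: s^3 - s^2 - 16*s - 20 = (s + 2)*(s^2 - 3*s - 10) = (s + 2)^2*(s - 5)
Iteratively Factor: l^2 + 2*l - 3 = (l - 1)*(l + 3)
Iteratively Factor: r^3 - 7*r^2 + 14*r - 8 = (r - 2)*(r^2 - 5*r + 4) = (r - 4)*(r - 2)*(r - 1)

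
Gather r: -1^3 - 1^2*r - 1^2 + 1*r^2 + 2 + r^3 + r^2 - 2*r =r^3 + 2*r^2 - 3*r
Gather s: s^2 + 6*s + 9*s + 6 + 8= s^2 + 15*s + 14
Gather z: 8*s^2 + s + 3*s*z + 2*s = 8*s^2 + 3*s*z + 3*s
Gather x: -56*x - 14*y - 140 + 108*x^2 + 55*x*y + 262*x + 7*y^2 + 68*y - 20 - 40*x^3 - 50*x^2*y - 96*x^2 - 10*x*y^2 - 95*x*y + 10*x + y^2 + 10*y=-40*x^3 + x^2*(12 - 50*y) + x*(-10*y^2 - 40*y + 216) + 8*y^2 + 64*y - 160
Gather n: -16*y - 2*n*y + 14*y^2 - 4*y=-2*n*y + 14*y^2 - 20*y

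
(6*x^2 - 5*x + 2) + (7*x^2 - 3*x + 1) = 13*x^2 - 8*x + 3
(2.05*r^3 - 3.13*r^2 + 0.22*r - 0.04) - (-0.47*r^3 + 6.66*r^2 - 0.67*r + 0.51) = 2.52*r^3 - 9.79*r^2 + 0.89*r - 0.55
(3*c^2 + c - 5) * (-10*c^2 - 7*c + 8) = -30*c^4 - 31*c^3 + 67*c^2 + 43*c - 40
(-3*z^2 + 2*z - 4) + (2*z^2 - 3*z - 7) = -z^2 - z - 11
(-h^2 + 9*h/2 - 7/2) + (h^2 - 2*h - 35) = 5*h/2 - 77/2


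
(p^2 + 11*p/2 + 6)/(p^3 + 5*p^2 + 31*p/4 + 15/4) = 2*(p + 4)/(2*p^2 + 7*p + 5)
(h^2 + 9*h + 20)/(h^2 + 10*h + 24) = (h + 5)/(h + 6)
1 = 1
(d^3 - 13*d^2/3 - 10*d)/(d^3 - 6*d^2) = (d + 5/3)/d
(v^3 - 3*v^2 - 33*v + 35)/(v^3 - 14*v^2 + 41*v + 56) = (v^2 + 4*v - 5)/(v^2 - 7*v - 8)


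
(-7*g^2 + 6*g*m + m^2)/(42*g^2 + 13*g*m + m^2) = (-g + m)/(6*g + m)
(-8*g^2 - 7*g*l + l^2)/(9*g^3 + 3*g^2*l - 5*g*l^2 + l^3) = (-8*g + l)/(9*g^2 - 6*g*l + l^2)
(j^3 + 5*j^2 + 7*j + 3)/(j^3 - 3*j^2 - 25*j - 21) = (j + 1)/(j - 7)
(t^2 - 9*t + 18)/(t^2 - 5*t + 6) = (t - 6)/(t - 2)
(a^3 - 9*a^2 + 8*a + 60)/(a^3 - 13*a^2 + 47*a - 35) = (a^2 - 4*a - 12)/(a^2 - 8*a + 7)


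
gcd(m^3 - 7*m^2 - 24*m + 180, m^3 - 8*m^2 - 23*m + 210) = m^2 - m - 30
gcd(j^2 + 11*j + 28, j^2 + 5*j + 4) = j + 4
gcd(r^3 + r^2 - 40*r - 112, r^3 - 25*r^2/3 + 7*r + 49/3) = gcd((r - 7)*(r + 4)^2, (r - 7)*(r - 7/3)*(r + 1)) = r - 7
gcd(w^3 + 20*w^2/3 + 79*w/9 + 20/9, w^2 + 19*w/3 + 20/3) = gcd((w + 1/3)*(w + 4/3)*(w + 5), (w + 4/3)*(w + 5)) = w^2 + 19*w/3 + 20/3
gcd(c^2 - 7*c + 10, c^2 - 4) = c - 2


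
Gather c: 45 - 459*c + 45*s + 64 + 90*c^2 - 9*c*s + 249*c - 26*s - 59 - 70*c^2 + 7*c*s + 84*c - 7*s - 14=20*c^2 + c*(-2*s - 126) + 12*s + 36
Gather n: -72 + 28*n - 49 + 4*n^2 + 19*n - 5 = 4*n^2 + 47*n - 126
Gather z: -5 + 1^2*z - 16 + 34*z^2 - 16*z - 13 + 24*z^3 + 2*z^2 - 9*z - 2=24*z^3 + 36*z^2 - 24*z - 36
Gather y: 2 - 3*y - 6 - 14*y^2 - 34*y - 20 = -14*y^2 - 37*y - 24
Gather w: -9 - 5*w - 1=-5*w - 10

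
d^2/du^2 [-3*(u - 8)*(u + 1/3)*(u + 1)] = 40 - 18*u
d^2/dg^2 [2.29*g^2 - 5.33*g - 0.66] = 4.58000000000000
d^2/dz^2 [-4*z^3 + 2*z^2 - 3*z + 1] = 4 - 24*z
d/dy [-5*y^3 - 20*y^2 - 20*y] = -15*y^2 - 40*y - 20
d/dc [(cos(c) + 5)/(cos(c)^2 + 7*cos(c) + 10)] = sin(c)/(cos(c) + 2)^2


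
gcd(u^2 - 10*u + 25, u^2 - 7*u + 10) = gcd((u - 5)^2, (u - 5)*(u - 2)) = u - 5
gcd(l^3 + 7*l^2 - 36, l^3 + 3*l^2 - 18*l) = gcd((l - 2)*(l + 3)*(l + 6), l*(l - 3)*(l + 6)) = l + 6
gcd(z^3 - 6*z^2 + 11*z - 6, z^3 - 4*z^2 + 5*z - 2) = z^2 - 3*z + 2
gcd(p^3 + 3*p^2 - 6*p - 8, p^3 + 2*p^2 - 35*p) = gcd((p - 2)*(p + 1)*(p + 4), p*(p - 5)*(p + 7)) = 1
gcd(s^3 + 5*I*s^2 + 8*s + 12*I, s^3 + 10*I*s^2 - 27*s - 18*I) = s^2 + 7*I*s - 6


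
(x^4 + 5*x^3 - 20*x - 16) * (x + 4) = x^5 + 9*x^4 + 20*x^3 - 20*x^2 - 96*x - 64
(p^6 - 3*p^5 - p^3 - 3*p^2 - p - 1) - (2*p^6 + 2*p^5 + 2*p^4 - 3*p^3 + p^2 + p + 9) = -p^6 - 5*p^5 - 2*p^4 + 2*p^3 - 4*p^2 - 2*p - 10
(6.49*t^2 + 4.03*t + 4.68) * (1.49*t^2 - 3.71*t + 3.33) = 9.6701*t^4 - 18.0732*t^3 + 13.6336*t^2 - 3.9429*t + 15.5844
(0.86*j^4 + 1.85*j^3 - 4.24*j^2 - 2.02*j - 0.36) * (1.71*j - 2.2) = 1.4706*j^5 + 1.2715*j^4 - 11.3204*j^3 + 5.8738*j^2 + 3.8284*j + 0.792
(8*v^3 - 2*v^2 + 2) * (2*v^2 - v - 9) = 16*v^5 - 12*v^4 - 70*v^3 + 22*v^2 - 2*v - 18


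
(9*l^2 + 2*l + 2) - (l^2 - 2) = 8*l^2 + 2*l + 4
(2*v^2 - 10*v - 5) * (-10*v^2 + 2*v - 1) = -20*v^4 + 104*v^3 + 28*v^2 + 5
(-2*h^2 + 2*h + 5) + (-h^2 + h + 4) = -3*h^2 + 3*h + 9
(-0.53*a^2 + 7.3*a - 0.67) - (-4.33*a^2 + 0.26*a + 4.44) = 3.8*a^2 + 7.04*a - 5.11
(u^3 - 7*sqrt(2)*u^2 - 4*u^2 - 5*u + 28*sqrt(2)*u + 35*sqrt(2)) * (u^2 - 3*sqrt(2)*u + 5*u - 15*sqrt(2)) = u^5 - 10*sqrt(2)*u^4 + u^4 - 10*sqrt(2)*u^3 + 17*u^3 + 17*u^2 + 250*sqrt(2)*u^2 - 1050*u + 250*sqrt(2)*u - 1050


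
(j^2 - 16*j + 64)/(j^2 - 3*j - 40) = (j - 8)/(j + 5)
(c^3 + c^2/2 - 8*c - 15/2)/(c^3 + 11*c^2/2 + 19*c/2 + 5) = (c - 3)/(c + 2)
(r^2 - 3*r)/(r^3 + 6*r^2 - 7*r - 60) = r/(r^2 + 9*r + 20)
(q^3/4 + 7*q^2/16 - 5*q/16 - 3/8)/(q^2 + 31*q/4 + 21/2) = (4*q^3 + 7*q^2 - 5*q - 6)/(4*(4*q^2 + 31*q + 42))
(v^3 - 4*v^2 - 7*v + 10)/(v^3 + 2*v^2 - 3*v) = (v^2 - 3*v - 10)/(v*(v + 3))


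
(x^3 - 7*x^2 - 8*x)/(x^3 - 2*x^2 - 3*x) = (x - 8)/(x - 3)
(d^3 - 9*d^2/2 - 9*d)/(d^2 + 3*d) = (d^2 - 9*d/2 - 9)/(d + 3)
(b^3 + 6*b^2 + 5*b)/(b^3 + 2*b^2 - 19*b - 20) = b/(b - 4)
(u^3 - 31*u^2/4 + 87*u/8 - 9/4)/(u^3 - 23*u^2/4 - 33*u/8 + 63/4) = (4*u - 1)/(4*u + 7)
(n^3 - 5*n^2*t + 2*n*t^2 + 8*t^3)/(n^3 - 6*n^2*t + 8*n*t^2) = (n + t)/n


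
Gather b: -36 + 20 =-16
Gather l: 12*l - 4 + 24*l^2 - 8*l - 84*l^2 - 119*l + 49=-60*l^2 - 115*l + 45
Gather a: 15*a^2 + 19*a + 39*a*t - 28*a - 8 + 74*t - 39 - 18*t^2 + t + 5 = 15*a^2 + a*(39*t - 9) - 18*t^2 + 75*t - 42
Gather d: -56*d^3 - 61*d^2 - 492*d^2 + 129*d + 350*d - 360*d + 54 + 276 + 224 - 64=-56*d^3 - 553*d^2 + 119*d + 490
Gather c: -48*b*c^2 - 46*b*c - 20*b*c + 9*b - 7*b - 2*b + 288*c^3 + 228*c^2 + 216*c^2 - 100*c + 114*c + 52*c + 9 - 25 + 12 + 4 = 288*c^3 + c^2*(444 - 48*b) + c*(66 - 66*b)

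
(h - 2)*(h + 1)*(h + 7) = h^3 + 6*h^2 - 9*h - 14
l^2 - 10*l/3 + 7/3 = (l - 7/3)*(l - 1)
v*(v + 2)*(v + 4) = v^3 + 6*v^2 + 8*v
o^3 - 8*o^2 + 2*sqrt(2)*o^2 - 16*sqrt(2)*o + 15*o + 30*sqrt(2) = (o - 5)*(o - 3)*(o + 2*sqrt(2))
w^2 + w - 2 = (w - 1)*(w + 2)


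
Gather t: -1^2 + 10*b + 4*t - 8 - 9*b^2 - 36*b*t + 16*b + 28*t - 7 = -9*b^2 + 26*b + t*(32 - 36*b) - 16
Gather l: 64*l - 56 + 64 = 64*l + 8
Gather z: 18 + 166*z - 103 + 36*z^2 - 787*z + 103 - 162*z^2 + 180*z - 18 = -126*z^2 - 441*z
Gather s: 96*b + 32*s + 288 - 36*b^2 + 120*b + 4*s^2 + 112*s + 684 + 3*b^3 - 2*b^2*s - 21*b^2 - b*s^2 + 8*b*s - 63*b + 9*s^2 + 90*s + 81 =3*b^3 - 57*b^2 + 153*b + s^2*(13 - b) + s*(-2*b^2 + 8*b + 234) + 1053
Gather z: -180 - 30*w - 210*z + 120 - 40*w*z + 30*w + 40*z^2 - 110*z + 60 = 40*z^2 + z*(-40*w - 320)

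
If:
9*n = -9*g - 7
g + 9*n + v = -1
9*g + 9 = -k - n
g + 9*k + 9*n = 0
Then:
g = -81/80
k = -11/90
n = 169/720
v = -21/10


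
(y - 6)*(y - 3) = y^2 - 9*y + 18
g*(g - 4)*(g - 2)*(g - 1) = g^4 - 7*g^3 + 14*g^2 - 8*g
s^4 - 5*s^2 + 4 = (s - 2)*(s - 1)*(s + 1)*(s + 2)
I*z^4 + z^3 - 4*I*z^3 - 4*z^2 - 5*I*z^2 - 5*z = z*(z - 5)*(z + 1)*(I*z + 1)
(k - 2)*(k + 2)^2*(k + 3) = k^4 + 5*k^3 + 2*k^2 - 20*k - 24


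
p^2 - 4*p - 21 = (p - 7)*(p + 3)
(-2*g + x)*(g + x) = -2*g^2 - g*x + x^2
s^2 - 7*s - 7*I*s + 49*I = (s - 7)*(s - 7*I)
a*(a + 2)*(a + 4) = a^3 + 6*a^2 + 8*a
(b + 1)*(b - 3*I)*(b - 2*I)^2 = b^4 + b^3 - 7*I*b^3 - 16*b^2 - 7*I*b^2 - 16*b + 12*I*b + 12*I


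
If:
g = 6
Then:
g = 6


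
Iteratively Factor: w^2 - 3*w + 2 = (w - 1)*(w - 2)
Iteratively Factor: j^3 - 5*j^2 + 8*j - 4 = (j - 1)*(j^2 - 4*j + 4) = (j - 2)*(j - 1)*(j - 2)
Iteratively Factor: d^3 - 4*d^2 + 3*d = (d - 1)*(d^2 - 3*d) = (d - 3)*(d - 1)*(d)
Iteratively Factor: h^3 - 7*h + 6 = (h + 3)*(h^2 - 3*h + 2) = (h - 2)*(h + 3)*(h - 1)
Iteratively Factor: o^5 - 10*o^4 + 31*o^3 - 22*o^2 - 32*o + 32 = (o - 4)*(o^4 - 6*o^3 + 7*o^2 + 6*o - 8) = (o - 4)*(o - 1)*(o^3 - 5*o^2 + 2*o + 8) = (o - 4)*(o - 1)*(o + 1)*(o^2 - 6*o + 8) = (o - 4)*(o - 2)*(o - 1)*(o + 1)*(o - 4)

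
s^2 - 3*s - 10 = (s - 5)*(s + 2)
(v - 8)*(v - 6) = v^2 - 14*v + 48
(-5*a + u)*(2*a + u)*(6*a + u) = -60*a^3 - 28*a^2*u + 3*a*u^2 + u^3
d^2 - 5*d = d*(d - 5)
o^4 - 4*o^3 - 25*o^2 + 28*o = o*(o - 7)*(o - 1)*(o + 4)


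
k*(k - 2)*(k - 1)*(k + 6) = k^4 + 3*k^3 - 16*k^2 + 12*k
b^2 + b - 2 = (b - 1)*(b + 2)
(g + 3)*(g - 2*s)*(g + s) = g^3 - g^2*s + 3*g^2 - 2*g*s^2 - 3*g*s - 6*s^2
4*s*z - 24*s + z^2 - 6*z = (4*s + z)*(z - 6)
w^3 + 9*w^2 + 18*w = w*(w + 3)*(w + 6)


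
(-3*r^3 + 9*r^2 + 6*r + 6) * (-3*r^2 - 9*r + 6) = 9*r^5 - 117*r^3 - 18*r^2 - 18*r + 36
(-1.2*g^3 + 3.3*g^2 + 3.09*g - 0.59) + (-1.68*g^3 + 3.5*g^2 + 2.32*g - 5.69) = -2.88*g^3 + 6.8*g^2 + 5.41*g - 6.28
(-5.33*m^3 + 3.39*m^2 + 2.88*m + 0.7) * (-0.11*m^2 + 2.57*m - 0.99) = 0.5863*m^5 - 14.071*m^4 + 13.6722*m^3 + 3.9685*m^2 - 1.0522*m - 0.693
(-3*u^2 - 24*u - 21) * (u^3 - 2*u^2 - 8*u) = -3*u^5 - 18*u^4 + 51*u^3 + 234*u^2 + 168*u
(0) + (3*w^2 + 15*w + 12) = 3*w^2 + 15*w + 12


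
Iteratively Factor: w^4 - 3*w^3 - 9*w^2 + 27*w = (w + 3)*(w^3 - 6*w^2 + 9*w) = (w - 3)*(w + 3)*(w^2 - 3*w) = (w - 3)^2*(w + 3)*(w)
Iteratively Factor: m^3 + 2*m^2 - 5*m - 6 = (m + 3)*(m^2 - m - 2) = (m + 1)*(m + 3)*(m - 2)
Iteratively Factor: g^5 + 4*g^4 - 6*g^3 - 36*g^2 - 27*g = (g + 3)*(g^4 + g^3 - 9*g^2 - 9*g) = (g + 3)^2*(g^3 - 2*g^2 - 3*g) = g*(g + 3)^2*(g^2 - 2*g - 3) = g*(g + 1)*(g + 3)^2*(g - 3)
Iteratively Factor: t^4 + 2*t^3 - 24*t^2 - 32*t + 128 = (t - 4)*(t^3 + 6*t^2 - 32) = (t - 4)*(t + 4)*(t^2 + 2*t - 8) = (t - 4)*(t + 4)^2*(t - 2)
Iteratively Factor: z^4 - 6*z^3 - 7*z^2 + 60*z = (z + 3)*(z^3 - 9*z^2 + 20*z) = (z - 5)*(z + 3)*(z^2 - 4*z) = (z - 5)*(z - 4)*(z + 3)*(z)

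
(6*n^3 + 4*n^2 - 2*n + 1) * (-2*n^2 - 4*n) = -12*n^5 - 32*n^4 - 12*n^3 + 6*n^2 - 4*n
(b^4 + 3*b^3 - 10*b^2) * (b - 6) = b^5 - 3*b^4 - 28*b^3 + 60*b^2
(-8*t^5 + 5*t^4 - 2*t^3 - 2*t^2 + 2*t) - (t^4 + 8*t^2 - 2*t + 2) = -8*t^5 + 4*t^4 - 2*t^3 - 10*t^2 + 4*t - 2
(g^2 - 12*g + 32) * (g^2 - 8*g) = g^4 - 20*g^3 + 128*g^2 - 256*g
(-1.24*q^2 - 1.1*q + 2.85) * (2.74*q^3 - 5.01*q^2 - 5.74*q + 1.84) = -3.3976*q^5 + 3.1984*q^4 + 20.4376*q^3 - 10.2461*q^2 - 18.383*q + 5.244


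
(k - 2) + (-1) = k - 3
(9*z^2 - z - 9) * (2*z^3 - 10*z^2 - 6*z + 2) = 18*z^5 - 92*z^4 - 62*z^3 + 114*z^2 + 52*z - 18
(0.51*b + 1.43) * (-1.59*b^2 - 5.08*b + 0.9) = -0.8109*b^3 - 4.8645*b^2 - 6.8054*b + 1.287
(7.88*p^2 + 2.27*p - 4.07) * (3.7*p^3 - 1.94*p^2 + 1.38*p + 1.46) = 29.156*p^5 - 6.8882*p^4 - 8.5884*p^3 + 22.5332*p^2 - 2.3024*p - 5.9422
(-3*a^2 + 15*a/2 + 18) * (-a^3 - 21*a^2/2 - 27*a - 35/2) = 3*a^5 + 24*a^4 - 63*a^3/4 - 339*a^2 - 2469*a/4 - 315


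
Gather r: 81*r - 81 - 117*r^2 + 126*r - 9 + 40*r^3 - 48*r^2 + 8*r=40*r^3 - 165*r^2 + 215*r - 90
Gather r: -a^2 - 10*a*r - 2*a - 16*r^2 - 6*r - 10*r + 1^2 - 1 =-a^2 - 2*a - 16*r^2 + r*(-10*a - 16)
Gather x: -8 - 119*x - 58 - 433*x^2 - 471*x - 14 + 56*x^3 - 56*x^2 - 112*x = 56*x^3 - 489*x^2 - 702*x - 80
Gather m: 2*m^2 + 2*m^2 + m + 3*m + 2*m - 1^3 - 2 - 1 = 4*m^2 + 6*m - 4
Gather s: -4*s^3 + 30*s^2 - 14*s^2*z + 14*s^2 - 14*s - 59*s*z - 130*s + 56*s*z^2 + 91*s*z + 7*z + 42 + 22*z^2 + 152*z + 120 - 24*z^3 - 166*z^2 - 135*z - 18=-4*s^3 + s^2*(44 - 14*z) + s*(56*z^2 + 32*z - 144) - 24*z^3 - 144*z^2 + 24*z + 144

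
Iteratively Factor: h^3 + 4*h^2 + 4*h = (h + 2)*(h^2 + 2*h) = h*(h + 2)*(h + 2)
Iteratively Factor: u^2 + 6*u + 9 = (u + 3)*(u + 3)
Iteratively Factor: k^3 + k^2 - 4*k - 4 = (k + 2)*(k^2 - k - 2) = (k - 2)*(k + 2)*(k + 1)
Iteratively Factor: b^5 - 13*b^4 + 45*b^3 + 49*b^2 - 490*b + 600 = (b - 4)*(b^4 - 9*b^3 + 9*b^2 + 85*b - 150) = (b - 5)*(b - 4)*(b^3 - 4*b^2 - 11*b + 30) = (b - 5)^2*(b - 4)*(b^2 + b - 6) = (b - 5)^2*(b - 4)*(b - 2)*(b + 3)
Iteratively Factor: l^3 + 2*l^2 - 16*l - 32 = (l + 2)*(l^2 - 16) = (l - 4)*(l + 2)*(l + 4)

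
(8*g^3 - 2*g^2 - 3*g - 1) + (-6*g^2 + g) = 8*g^3 - 8*g^2 - 2*g - 1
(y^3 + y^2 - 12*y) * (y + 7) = y^4 + 8*y^3 - 5*y^2 - 84*y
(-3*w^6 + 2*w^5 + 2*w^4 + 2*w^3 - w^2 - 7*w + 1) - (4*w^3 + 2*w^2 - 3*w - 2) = -3*w^6 + 2*w^5 + 2*w^4 - 2*w^3 - 3*w^2 - 4*w + 3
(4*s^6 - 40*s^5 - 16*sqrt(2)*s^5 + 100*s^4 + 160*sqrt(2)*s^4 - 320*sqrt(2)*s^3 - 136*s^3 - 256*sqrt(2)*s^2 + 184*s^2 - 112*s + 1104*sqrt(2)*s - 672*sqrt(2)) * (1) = 4*s^6 - 40*s^5 - 16*sqrt(2)*s^5 + 100*s^4 + 160*sqrt(2)*s^4 - 320*sqrt(2)*s^3 - 136*s^3 - 256*sqrt(2)*s^2 + 184*s^2 - 112*s + 1104*sqrt(2)*s - 672*sqrt(2)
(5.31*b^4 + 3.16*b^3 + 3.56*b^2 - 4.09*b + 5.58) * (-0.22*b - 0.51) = -1.1682*b^5 - 3.4033*b^4 - 2.3948*b^3 - 0.9158*b^2 + 0.8583*b - 2.8458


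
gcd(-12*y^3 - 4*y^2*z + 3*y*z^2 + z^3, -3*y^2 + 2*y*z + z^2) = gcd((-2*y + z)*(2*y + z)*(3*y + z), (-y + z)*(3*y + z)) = 3*y + z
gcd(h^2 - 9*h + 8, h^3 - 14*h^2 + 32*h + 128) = h - 8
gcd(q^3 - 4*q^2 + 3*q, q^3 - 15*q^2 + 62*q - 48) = q - 1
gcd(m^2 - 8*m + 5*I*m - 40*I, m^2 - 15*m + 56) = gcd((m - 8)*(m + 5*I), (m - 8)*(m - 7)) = m - 8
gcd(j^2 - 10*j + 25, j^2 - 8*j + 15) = j - 5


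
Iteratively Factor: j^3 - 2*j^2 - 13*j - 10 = (j + 2)*(j^2 - 4*j - 5) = (j - 5)*(j + 2)*(j + 1)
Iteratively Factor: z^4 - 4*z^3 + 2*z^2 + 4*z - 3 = (z - 1)*(z^3 - 3*z^2 - z + 3) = (z - 3)*(z - 1)*(z^2 - 1) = (z - 3)*(z - 1)^2*(z + 1)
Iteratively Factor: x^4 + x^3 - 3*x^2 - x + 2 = (x + 1)*(x^3 - 3*x + 2) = (x - 1)*(x + 1)*(x^2 + x - 2) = (x - 1)*(x + 1)*(x + 2)*(x - 1)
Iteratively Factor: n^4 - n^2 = (n)*(n^3 - n) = n*(n + 1)*(n^2 - n) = n^2*(n + 1)*(n - 1)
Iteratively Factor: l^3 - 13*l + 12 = (l + 4)*(l^2 - 4*l + 3) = (l - 1)*(l + 4)*(l - 3)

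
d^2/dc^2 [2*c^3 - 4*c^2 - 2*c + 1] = 12*c - 8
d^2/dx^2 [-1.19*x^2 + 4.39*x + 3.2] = -2.38000000000000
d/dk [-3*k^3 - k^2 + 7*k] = -9*k^2 - 2*k + 7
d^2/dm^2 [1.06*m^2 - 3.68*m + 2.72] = 2.12000000000000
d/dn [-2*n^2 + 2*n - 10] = 2 - 4*n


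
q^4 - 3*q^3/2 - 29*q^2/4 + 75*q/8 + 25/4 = (q - 5/2)*(q - 2)*(q + 1/2)*(q + 5/2)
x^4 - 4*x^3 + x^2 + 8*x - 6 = (x - 3)*(x - 1)*(x - sqrt(2))*(x + sqrt(2))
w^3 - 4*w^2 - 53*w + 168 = (w - 8)*(w - 3)*(w + 7)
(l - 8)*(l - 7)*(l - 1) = l^3 - 16*l^2 + 71*l - 56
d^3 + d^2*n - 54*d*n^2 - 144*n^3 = (d - 8*n)*(d + 3*n)*(d + 6*n)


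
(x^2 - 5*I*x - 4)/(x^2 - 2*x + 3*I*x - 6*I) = (x^2 - 5*I*x - 4)/(x^2 + x*(-2 + 3*I) - 6*I)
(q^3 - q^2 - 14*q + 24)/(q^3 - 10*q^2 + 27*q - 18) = (q^2 + 2*q - 8)/(q^2 - 7*q + 6)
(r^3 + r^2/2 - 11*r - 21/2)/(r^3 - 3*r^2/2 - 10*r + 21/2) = (r + 1)/(r - 1)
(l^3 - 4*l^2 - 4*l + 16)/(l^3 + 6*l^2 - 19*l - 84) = (l^2 - 4)/(l^2 + 10*l + 21)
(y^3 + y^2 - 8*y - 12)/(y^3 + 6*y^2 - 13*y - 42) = (y + 2)/(y + 7)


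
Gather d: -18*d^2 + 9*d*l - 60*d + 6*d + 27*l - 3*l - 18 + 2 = -18*d^2 + d*(9*l - 54) + 24*l - 16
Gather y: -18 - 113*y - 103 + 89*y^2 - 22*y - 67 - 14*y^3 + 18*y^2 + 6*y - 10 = -14*y^3 + 107*y^2 - 129*y - 198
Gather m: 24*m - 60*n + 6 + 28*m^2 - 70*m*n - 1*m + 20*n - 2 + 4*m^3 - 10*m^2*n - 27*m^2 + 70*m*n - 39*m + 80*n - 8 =4*m^3 + m^2*(1 - 10*n) - 16*m + 40*n - 4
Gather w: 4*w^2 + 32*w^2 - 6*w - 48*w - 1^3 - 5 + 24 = 36*w^2 - 54*w + 18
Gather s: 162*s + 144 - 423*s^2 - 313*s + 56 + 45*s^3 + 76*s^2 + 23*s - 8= 45*s^3 - 347*s^2 - 128*s + 192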